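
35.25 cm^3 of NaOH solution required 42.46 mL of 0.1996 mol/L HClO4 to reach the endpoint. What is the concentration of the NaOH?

n(HClO4) delivered = 0.1996 x 0.04246 = 0.008475 mol.
For a 1:1 reaction, n(NaOH) = 0.008475 mol.
[NaOH] = 0.008475 mol / 0.03525 L = 0.240 M.

0.240 M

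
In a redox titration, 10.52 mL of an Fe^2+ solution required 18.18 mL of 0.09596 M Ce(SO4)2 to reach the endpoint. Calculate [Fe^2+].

n(Ce(SO4)2) = 0.09596 x 0.01818 = 0.001745 mol.
From the balanced equation, 1 mol Ce(SO4)2 reacts with 1 mol Fe^2+, so n(Fe^2+) = 0.001745 x 1/1 = 0.001745 mol.
[Fe^2+] = 0.001745 / 0.01052 L = 0.166 M.

0.166 M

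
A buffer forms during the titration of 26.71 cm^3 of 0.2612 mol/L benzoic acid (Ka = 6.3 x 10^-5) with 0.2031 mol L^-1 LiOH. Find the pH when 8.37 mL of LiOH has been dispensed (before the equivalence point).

3.71

Initial n(C6H5COOH) = 0.2612 x 0.02671 = 0.006977 mol.
n(LiOH) added = 0.2031 x 0.008370 = 0.001700 mol, converting that many moles of C6H5COOH to C6H5COO-.
Remaining n(C6H5COOH) = 0.005277 mol; n(C6H5COO-) = 0.001700 mol.
By Henderson-Hasselbalch, pH = pKa + log([A^-]/[HA]) = 4.20 + log(0.001700/0.005277) = 4.20 + (-0.49) = 3.71.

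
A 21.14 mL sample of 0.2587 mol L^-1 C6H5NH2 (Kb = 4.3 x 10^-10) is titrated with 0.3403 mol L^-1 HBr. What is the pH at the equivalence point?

n(C6H5NH2) = 0.2587 x 0.02114 = 0.005469 mol; V(HBr) at equivalence = 0.005469/0.3403 = 0.01607 L.
At equivalence the base is fully converted to C6H5NH3+; total volume = 0.03721 L, so [C6H5NH3+] = 0.005469/0.03721 = 0.1470 M.
Ka(C6H5NH3+) = Kw/Kb = 1.0e-14 / 4.3 x 10^-10 = 2.33e-5.
[H^+] = sqrt(Ka x [C6H5NH3+]) = sqrt(2.33e-5 x 0.1470) = 0.00185 M.
pH = -log(0.00185) = 2.73.

2.73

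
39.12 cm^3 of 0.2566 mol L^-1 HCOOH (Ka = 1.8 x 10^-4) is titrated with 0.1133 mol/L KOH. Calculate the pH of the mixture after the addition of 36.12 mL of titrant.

Initial n(HCOOH) = 0.2566 x 0.03912 = 0.01004 mol.
n(KOH) added = 0.1133 x 0.03612 = 0.004092 mol, converting that many moles of HCOOH to HCOO-.
Remaining n(HCOOH) = 0.005946 mol; n(HCOO-) = 0.004092 mol.
By Henderson-Hasselbalch, pH = pKa + log([A^-]/[HA]) = 3.74 + log(0.004092/0.005946) = 3.74 + (-0.16) = 3.58.

3.58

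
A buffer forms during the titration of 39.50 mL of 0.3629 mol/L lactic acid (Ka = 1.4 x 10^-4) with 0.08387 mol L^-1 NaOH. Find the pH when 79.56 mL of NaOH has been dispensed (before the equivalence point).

Initial n(HC3H5O3) = 0.3629 x 0.03950 = 0.01433 mol.
n(NaOH) added = 0.08387 x 0.07956 = 0.006673 mol, converting that many moles of HC3H5O3 to C3H5O3-.
Remaining n(HC3H5O3) = 0.007662 mol; n(C3H5O3-) = 0.006673 mol.
By Henderson-Hasselbalch, pH = pKa + log([A^-]/[HA]) = 3.85 + log(0.006673/0.007662) = 3.85 + (-0.06) = 3.79.

3.79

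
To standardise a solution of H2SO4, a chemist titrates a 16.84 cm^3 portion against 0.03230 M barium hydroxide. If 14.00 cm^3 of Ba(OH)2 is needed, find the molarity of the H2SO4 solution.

n(Ba(OH)2) delivered = 0.03230 x 0.01400 = 0.0004522 mol.
For a 1:1 reaction, n(H2SO4) = 0.0004522 mol.
[H2SO4] = 0.0004522 mol / 0.01684 L = 0.0269 M.

0.0269 M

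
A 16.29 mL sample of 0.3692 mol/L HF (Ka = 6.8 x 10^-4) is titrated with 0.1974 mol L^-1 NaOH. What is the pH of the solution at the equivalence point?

8.14

n(HF) = 0.3692 x 0.01629 = 0.006014 mol; V(NaOH) at equivalence = 0.006014/0.1974 = 0.03047 L.
At equivalence all the acid is converted to F-; total volume = 0.01629 + 0.03047 = 0.04676 L, so [F-] = 0.006014/0.04676 = 0.1286 M.
Kb = Kw/Ka = 1.0e-14 / 6.8 x 10^-4 = 1.47e-11.
[OH^-] = sqrt(Kb x [F-]) = sqrt(1.47e-11 x 0.1286) = 1.38e-6 M.
pOH = 5.86, so pH = 14.00 - 5.86 = 8.14.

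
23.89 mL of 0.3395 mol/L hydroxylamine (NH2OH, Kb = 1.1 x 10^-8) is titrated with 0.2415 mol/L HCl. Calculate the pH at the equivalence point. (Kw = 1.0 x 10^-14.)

3.45

n(NH2OH) = 0.3395 x 0.02389 = 0.008111 mol; V(HCl) at equivalence = 0.008111/0.2415 = 0.03358 L.
At equivalence the base is fully converted to NH3OH+; total volume = 0.05747 L, so [NH3OH+] = 0.008111/0.05747 = 0.1411 M.
Ka(NH3OH+) = Kw/Kb = 1.0e-14 / 1.1 x 10^-8 = 9.09e-7.
[H^+] = sqrt(Ka x [NH3OH+]) = sqrt(9.09e-7 x 0.1411) = 0.000358 M.
pH = -log(0.000358) = 3.45.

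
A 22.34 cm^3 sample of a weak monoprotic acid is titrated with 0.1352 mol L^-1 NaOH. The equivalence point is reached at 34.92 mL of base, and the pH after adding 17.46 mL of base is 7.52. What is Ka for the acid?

3.0 x 10^-8

17.46 mL is half of the equivalence volume, so this is the half-equivalence point where [HA] = [A^-].
At half-equivalence pH = pKa, so pKa = 7.52.
Ka = 10^(-7.52) = 3.0 x 10^-8.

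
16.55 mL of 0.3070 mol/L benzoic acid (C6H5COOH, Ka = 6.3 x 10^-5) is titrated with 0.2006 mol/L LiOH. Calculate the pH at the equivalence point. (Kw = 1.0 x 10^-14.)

n(C6H5COOH) = 0.3070 x 0.01655 = 0.005081 mol; V(LiOH) at equivalence = 0.005081/0.2006 = 0.02533 L.
At equivalence all the acid is converted to C6H5COO-; total volume = 0.01655 + 0.02533 = 0.04188 L, so [C6H5COO-] = 0.005081/0.04188 = 0.1213 M.
Kb = Kw/Ka = 1.0e-14 / 6.3 x 10^-5 = 1.59e-10.
[OH^-] = sqrt(Kb x [C6H5COO-]) = sqrt(1.59e-10 x 0.1213) = 4.39e-6 M.
pOH = 5.36, so pH = 14.00 - 5.36 = 8.64.

8.64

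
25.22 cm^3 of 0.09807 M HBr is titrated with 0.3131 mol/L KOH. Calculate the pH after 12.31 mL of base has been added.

12.57

n(acid) = 0.09807 x 0.02522 = 0.002473 mol; n(KOH) added = 0.3131 x 0.01231 = 0.003854 mol.
Base is in excess by 0.003854 - 0.002473 = 0.001381 mol in a total volume of 0.03753 L.
[OH^-] = 0.001381/0.03753 = 0.03680 M, so pOH = 1.43 and pH = 14.00 - 1.43 = 12.57.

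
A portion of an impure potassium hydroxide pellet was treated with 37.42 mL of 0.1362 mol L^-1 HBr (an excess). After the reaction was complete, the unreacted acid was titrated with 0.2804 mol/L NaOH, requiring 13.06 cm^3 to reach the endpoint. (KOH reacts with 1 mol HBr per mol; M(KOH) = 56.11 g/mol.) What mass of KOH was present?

Total n(HBr) added = 0.1362 x 0.03742 = 0.005097 mol.
n(NaOH) used = 0.2804 x 0.01306 = 0.003662 mol, which equals the excess n(HBr).
So n(HBr) consumed by the sample = 0.005097 - 0.003662 = 0.001435 mol.
n(KOH) = 0.001435 / 1 = 0.001435 mol.
mass = 0.001435 mol x 56.11 g/mol = 0.0805 g.

0.0805 g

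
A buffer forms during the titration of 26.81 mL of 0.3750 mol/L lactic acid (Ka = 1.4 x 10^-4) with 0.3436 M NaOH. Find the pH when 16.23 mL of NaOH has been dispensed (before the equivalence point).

3.95

Initial n(HC3H5O3) = 0.3750 x 0.02681 = 0.01005 mol.
n(NaOH) added = 0.3436 x 0.01623 = 0.005577 mol, converting that many moles of HC3H5O3 to C3H5O3-.
Remaining n(HC3H5O3) = 0.004477 mol; n(C3H5O3-) = 0.005577 mol.
By Henderson-Hasselbalch, pH = pKa + log([A^-]/[HA]) = 3.85 + log(0.005577/0.004477) = 3.85 + (+0.10) = 3.95.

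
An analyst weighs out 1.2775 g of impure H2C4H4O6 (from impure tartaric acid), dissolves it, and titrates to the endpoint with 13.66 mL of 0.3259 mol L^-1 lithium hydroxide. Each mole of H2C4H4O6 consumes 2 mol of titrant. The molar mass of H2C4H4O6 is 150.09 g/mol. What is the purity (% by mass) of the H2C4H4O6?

26.2%

n(LiOH) = 0.3259 x 0.01366 = 0.004452 mol.
n(H2C4H4O6) = 0.004452 / 2 = 0.002226 mol.
mass of H2C4H4O6 = 0.002226 x 150.09 = 0.3341 g.
% purity = 0.3341 / 1.2775 x 100 = 26.2%.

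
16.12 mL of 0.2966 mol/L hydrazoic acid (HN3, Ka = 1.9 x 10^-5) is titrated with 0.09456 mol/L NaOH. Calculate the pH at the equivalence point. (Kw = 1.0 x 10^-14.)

8.79

n(HN3) = 0.2966 x 0.01612 = 0.004781 mol; V(NaOH) at equivalence = 0.004781/0.09456 = 0.05056 L.
At equivalence all the acid is converted to N3-; total volume = 0.01612 + 0.05056 = 0.06668 L, so [N3-] = 0.004781/0.06668 = 0.07170 M.
Kb = Kw/Ka = 1.0e-14 / 1.9 x 10^-5 = 5.26e-10.
[OH^-] = sqrt(Kb x [N3-]) = sqrt(5.26e-10 x 0.07170) = 6.14e-6 M.
pOH = 5.21, so pH = 14.00 - 5.21 = 8.79.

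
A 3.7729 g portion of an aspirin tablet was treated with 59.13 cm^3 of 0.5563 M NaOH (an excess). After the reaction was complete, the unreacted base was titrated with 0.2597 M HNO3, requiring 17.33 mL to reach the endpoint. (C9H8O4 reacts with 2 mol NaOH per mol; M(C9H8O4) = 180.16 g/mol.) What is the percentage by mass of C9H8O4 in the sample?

Total n(NaOH) added = 0.5563 x 0.05913 = 0.03289 mol.
n(HNO3) used = 0.2597 x 0.01733 = 0.004501 mol, which equals the excess n(NaOH).
So n(NaOH) consumed by the sample = 0.03289 - 0.004501 = 0.02839 mol.
n(C9H8O4) = 0.02839 / 2 = 0.01420 mol.
mass C9H8O4 = 0.01420 x 180.16 = 2.558 g, so %C9H8O4 = 2.558/3.7729 x 100 = 67.8%.

67.8%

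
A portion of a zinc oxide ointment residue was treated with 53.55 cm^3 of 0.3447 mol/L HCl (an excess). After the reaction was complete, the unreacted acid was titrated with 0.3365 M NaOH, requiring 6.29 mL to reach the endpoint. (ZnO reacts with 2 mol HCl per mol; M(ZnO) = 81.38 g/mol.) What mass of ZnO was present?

Total n(HCl) added = 0.3447 x 0.05355 = 0.01846 mol.
n(NaOH) used = 0.3365 x 0.006290 = 0.002117 mol, which equals the excess n(HCl).
So n(HCl) consumed by the sample = 0.01846 - 0.002117 = 0.01634 mol.
n(ZnO) = 0.01634 / 2 = 0.008171 mol.
mass = 0.008171 mol x 81.38 g/mol = 0.665 g.

0.665 g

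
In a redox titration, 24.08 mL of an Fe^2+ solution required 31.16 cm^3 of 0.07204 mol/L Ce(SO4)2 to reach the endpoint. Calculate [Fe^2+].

n(Ce(SO4)2) = 0.07204 x 0.03116 = 0.002245 mol.
From the balanced equation, 1 mol Ce(SO4)2 reacts with 1 mol Fe^2+, so n(Fe^2+) = 0.002245 x 1/1 = 0.002245 mol.
[Fe^2+] = 0.002245 / 0.02408 L = 0.0932 M.

0.0932 M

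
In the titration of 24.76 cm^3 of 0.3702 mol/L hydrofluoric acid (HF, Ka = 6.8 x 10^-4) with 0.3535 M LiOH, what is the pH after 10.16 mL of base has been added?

2.98

Initial n(HF) = 0.3702 x 0.02476 = 0.009166 mol.
n(LiOH) added = 0.3535 x 0.01016 = 0.003592 mol, converting that many moles of HF to F-.
Remaining n(HF) = 0.005575 mol; n(F-) = 0.003592 mol.
By Henderson-Hasselbalch, pH = pKa + log([A^-]/[HA]) = 3.17 + log(0.003592/0.005575) = 3.17 + (-0.19) = 2.98.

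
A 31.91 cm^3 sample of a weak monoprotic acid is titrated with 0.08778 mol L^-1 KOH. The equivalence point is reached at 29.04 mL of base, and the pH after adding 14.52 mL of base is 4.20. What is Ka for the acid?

6.3 x 10^-5

14.52 mL is half of the equivalence volume, so this is the half-equivalence point where [HA] = [A^-].
At half-equivalence pH = pKa, so pKa = 4.20.
Ka = 10^(-4.20) = 6.3 x 10^-5.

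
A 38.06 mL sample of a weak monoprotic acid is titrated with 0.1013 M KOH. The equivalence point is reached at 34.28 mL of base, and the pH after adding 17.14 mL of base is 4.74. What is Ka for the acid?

17.14 mL is half of the equivalence volume, so this is the half-equivalence point where [HA] = [A^-].
At half-equivalence pH = pKa, so pKa = 4.74.
Ka = 10^(-4.74) = 1.8 x 10^-5.

1.8 x 10^-5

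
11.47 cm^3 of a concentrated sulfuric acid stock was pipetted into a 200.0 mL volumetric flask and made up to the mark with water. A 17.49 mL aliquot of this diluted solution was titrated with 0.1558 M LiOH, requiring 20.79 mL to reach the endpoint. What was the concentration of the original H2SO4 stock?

1.61 M

n(LiOH) = 0.1558 x 0.02079 = 0.003239 mol.
n(H2SO4) in the aliquot = 0.003239 x 1/2 = 0.001620 mol.
[diluted H2SO4] = 0.001620 / 0.01749 = 0.09260 M.
Dilution factor = 200.0/11.47 = 17.44, so [stock] = 0.09260 x 17.44 = 1.61 M.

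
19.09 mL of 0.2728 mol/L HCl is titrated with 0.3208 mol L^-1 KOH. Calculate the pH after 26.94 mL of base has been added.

n(acid) = 0.2728 x 0.01909 = 0.005208 mol; n(KOH) added = 0.3208 x 0.02694 = 0.008642 mol.
Base is in excess by 0.008642 - 0.005208 = 0.003435 mol in a total volume of 0.04603 L.
[OH^-] = 0.003435/0.04603 = 0.07462 M, so pOH = 1.13 and pH = 14.00 - 1.13 = 12.87.

12.87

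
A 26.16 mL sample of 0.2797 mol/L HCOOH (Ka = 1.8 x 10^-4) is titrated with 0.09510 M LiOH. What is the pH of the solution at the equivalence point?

8.30

n(HCOOH) = 0.2797 x 0.02616 = 0.007317 mol; V(LiOH) at equivalence = 0.007317/0.09510 = 0.07694 L.
At equivalence all the acid is converted to HCOO-; total volume = 0.02616 + 0.07694 = 0.1031 L, so [HCOO-] = 0.007317/0.1031 = 0.07097 M.
Kb = Kw/Ka = 1.0e-14 / 1.8 x 10^-4 = 5.56e-11.
[OH^-] = sqrt(Kb x [HCOO-]) = sqrt(5.56e-11 x 0.07097) = 1.99e-6 M.
pOH = 5.70, so pH = 14.00 - 5.70 = 8.30.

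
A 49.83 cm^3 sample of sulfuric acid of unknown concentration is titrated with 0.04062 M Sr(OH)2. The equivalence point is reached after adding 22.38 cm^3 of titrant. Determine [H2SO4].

0.0182 M

n(Sr(OH)2) delivered = 0.04062 x 0.02238 = 0.0009091 mol.
For a 1:1 reaction, n(H2SO4) = 0.0009091 mol.
[H2SO4] = 0.0009091 mol / 0.04983 L = 0.0182 M.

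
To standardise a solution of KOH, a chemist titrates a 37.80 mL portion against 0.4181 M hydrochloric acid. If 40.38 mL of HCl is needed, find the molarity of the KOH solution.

0.447 M

n(HCl) delivered = 0.4181 x 0.04038 = 0.01688 mol.
For a 1:1 reaction, n(KOH) = 0.01688 mol.
[KOH] = 0.01688 mol / 0.03780 L = 0.447 M.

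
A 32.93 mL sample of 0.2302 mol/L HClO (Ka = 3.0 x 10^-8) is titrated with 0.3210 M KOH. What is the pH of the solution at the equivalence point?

n(HClO) = 0.2302 x 0.03293 = 0.007580 mol; V(KOH) at equivalence = 0.007580/0.3210 = 0.02362 L.
At equivalence all the acid is converted to ClO-; total volume = 0.03293 + 0.02362 = 0.05655 L, so [ClO-] = 0.007580/0.05655 = 0.1341 M.
Kb = Kw/Ka = 1.0e-14 / 3.0 x 10^-8 = 3.33e-7.
[OH^-] = sqrt(Kb x [ClO-]) = sqrt(3.33e-7 x 0.1341) = 0.000211 M.
pOH = 3.67, so pH = 14.00 - 3.67 = 10.33.

10.33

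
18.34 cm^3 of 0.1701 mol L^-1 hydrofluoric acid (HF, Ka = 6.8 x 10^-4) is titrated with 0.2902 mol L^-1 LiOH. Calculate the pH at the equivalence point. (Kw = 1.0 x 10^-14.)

n(HF) = 0.1701 x 0.01834 = 0.003120 mol; V(LiOH) at equivalence = 0.003120/0.2902 = 0.01075 L.
At equivalence all the acid is converted to F-; total volume = 0.01834 + 0.01075 = 0.02909 L, so [F-] = 0.003120/0.02909 = 0.1072 M.
Kb = Kw/Ka = 1.0e-14 / 6.8 x 10^-4 = 1.47e-11.
[OH^-] = sqrt(Kb x [F-]) = sqrt(1.47e-11 x 0.1072) = 1.26e-6 M.
pOH = 5.90, so pH = 14.00 - 5.90 = 8.10.

8.10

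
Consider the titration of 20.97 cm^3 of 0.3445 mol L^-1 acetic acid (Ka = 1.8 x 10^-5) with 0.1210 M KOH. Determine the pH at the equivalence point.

8.85

n(CH3COOH) = 0.3445 x 0.02097 = 0.007224 mol; V(KOH) at equivalence = 0.007224/0.1210 = 0.05970 L.
At equivalence all the acid is converted to CH3COO-; total volume = 0.02097 + 0.05970 = 0.08067 L, so [CH3COO-] = 0.007224/0.08067 = 0.08955 M.
Kb = Kw/Ka = 1.0e-14 / 1.8 x 10^-5 = 5.56e-10.
[OH^-] = sqrt(Kb x [CH3COO-]) = sqrt(5.56e-10 x 0.08955) = 7.05e-6 M.
pOH = 5.15, so pH = 14.00 - 5.15 = 8.85.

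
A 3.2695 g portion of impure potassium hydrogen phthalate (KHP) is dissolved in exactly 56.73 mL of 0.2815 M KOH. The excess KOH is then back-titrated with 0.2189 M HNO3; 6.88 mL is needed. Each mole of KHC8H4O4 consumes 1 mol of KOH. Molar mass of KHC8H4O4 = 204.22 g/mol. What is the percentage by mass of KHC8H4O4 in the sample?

Total n(KOH) added = 0.2815 x 0.05673 = 0.01597 mol.
n(HNO3) used = 0.2189 x 0.006880 = 0.001506 mol, which equals the excess n(KOH).
So n(KOH) consumed by the sample = 0.01597 - 0.001506 = 0.01446 mol.
n(KHC8H4O4) = 0.01446 / 1 = 0.01446 mol.
mass KHC8H4O4 = 0.01446 x 204.22 = 2.954 g, so %KHC8H4O4 = 2.954/3.2695 x 100 = 90.3%.

90.3%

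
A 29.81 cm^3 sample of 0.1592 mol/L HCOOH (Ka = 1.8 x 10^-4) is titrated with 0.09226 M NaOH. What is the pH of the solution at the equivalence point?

n(HCOOH) = 0.1592 x 0.02981 = 0.004746 mol; V(NaOH) at equivalence = 0.004746/0.09226 = 0.05144 L.
At equivalence all the acid is converted to HCOO-; total volume = 0.02981 + 0.05144 = 0.08125 L, so [HCOO-] = 0.004746/0.08125 = 0.05841 M.
Kb = Kw/Ka = 1.0e-14 / 1.8 x 10^-4 = 5.56e-11.
[OH^-] = sqrt(Kb x [HCOO-]) = sqrt(5.56e-11 x 0.05841) = 1.80e-6 M.
pOH = 5.74, so pH = 14.00 - 5.74 = 8.26.

8.26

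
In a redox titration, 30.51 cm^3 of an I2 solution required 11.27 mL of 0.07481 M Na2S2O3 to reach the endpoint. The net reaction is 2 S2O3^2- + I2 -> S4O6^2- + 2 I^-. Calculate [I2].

n(Na2S2O3) = 0.07481 x 0.01127 = 0.0008431 mol.
From the balanced equation, 2 mol Na2S2O3 reacts with 1 mol I2, so n(I2) = 0.0008431 x 1/2 = 0.0004216 mol.
[I2] = 0.0004216 / 0.03051 L = 0.0138 M.

0.0138 M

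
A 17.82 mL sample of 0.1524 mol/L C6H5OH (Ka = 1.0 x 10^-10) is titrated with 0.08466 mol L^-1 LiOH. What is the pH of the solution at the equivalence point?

n(C6H5OH) = 0.1524 x 0.01782 = 0.002716 mol; V(LiOH) at equivalence = 0.002716/0.08466 = 0.03208 L.
At equivalence all the acid is converted to C6H5O-; total volume = 0.01782 + 0.03208 = 0.04990 L, so [C6H5O-] = 0.002716/0.04990 = 0.05443 M.
Kb = Kw/Ka = 1.0e-14 / 1.0 x 10^-10 = 0.000100.
[OH^-] = sqrt(Kb x [C6H5O-]) = sqrt(0.000100 x 0.05443) = 0.00233 M.
pOH = 2.63, so pH = 14.00 - 2.63 = 11.37.

11.37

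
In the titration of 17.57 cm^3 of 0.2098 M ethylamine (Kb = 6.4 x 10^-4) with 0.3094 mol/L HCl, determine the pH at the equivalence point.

5.85

n(C2H5NH2) = 0.2098 x 0.01757 = 0.003686 mol; V(HCl) at equivalence = 0.003686/0.3094 = 0.01191 L.
At equivalence the base is fully converted to C2H5NH3+; total volume = 0.02948 L, so [C2H5NH3+] = 0.003686/0.02948 = 0.1250 M.
Ka(C2H5NH3+) = Kw/Kb = 1.0e-14 / 6.4 x 10^-4 = 1.56e-11.
[H^+] = sqrt(Ka x [C2H5NH3+]) = sqrt(1.56e-11 x 0.1250) = 1.40e-6 M.
pH = -log(1.40e-6) = 5.85.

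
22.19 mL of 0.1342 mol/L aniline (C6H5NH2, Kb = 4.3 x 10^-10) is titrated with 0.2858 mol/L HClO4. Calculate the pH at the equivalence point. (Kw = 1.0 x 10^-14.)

n(C6H5NH2) = 0.1342 x 0.02219 = 0.002978 mol; V(HClO4) at equivalence = 0.002978/0.2858 = 0.01042 L.
At equivalence the base is fully converted to C6H5NH3+; total volume = 0.03261 L, so [C6H5NH3+] = 0.002978/0.03261 = 0.09132 M.
Ka(C6H5NH3+) = Kw/Kb = 1.0e-14 / 4.3 x 10^-10 = 2.33e-5.
[H^+] = sqrt(Ka x [C6H5NH3+]) = sqrt(2.33e-5 x 0.09132) = 0.00146 M.
pH = -log(0.00146) = 2.84.

2.84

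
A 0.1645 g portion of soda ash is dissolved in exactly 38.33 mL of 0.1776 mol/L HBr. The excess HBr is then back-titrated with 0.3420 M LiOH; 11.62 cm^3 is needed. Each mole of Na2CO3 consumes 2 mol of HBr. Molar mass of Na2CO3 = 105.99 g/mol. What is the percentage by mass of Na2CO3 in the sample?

Total n(HBr) added = 0.1776 x 0.03833 = 0.006807 mol.
n(LiOH) used = 0.3420 x 0.01162 = 0.003974 mol, which equals the excess n(HBr).
So n(HBr) consumed by the sample = 0.006807 - 0.003974 = 0.002833 mol.
n(Na2CO3) = 0.002833 / 2 = 0.001417 mol.
mass Na2CO3 = 0.001417 x 105.99 = 0.1502 g, so %Na2CO3 = 0.1502/0.1645 x 100 = 91.3%.

91.3%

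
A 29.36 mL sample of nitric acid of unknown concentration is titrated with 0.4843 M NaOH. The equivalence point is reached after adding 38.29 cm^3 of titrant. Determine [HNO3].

0.632 M

n(NaOH) delivered = 0.4843 x 0.03829 = 0.01854 mol.
For a 1:1 reaction, n(HNO3) = 0.01854 mol.
[HNO3] = 0.01854 mol / 0.02936 L = 0.632 M.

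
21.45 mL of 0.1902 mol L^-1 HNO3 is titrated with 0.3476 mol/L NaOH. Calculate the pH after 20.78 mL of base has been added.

12.87

n(acid) = 0.1902 x 0.02145 = 0.004080 mol; n(NaOH) added = 0.3476 x 0.02078 = 0.007223 mol.
Base is in excess by 0.007223 - 0.004080 = 0.003143 mol in a total volume of 0.04223 L.
[OH^-] = 0.003143/0.04223 = 0.07443 M, so pOH = 1.13 and pH = 14.00 - 1.13 = 12.87.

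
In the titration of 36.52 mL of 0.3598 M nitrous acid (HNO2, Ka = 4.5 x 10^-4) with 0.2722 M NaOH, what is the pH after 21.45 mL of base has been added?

3.25

Initial n(HNO2) = 0.3598 x 0.03652 = 0.01314 mol.
n(NaOH) added = 0.2722 x 0.02145 = 0.005839 mol, converting that many moles of HNO2 to NO2-.
Remaining n(HNO2) = 0.007301 mol; n(NO2-) = 0.005839 mol.
By Henderson-Hasselbalch, pH = pKa + log([A^-]/[HA]) = 3.35 + log(0.005839/0.007301) = 3.35 + (-0.10) = 3.25.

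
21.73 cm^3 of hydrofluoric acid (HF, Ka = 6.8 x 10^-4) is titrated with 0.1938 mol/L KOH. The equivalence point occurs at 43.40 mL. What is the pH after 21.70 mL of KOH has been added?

3.17

21.70 mL is exactly half the equivalence volume (43.40/2), i.e. the half-equivalence point.
There, n(HA) = n(A^-), so pH = pKa = -log(6.8 x 10^-4) = 3.17.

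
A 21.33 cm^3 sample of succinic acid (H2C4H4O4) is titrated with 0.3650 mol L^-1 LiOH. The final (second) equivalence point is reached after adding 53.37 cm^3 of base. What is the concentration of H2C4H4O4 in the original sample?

0.457 M

n(LiOH) = 0.3650 x 0.05337 = 0.01948 mol.
At the final (second) equivalence point, 2 mol OH^- react per mol H2C4H4O4, so n(H2C4H4O4) = 0.01948 / 2 = 0.009740 mol.
[H2C4H4O4] = 0.009740 / 0.02133 L = 0.457 M.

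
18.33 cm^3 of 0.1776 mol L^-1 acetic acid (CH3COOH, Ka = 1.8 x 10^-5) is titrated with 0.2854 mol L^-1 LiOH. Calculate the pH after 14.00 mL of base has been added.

n(acid) = 0.1776 x 0.01833 = 0.003255 mol; n(LiOH) added = 0.2854 x 0.01400 = 0.003996 mol.
Base is in excess by 0.003996 - 0.003255 = 0.0007402 mol in a total volume of 0.03233 L.
[OH^-] = 0.0007402/0.03233 = 0.02289 M, so pOH = 1.64 and pH = 14.00 - 1.64 = 12.36.

12.36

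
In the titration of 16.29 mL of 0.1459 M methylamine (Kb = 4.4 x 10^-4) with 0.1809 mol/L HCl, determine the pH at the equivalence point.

n(CH3NH2) = 0.1459 x 0.01629 = 0.002377 mol; V(HCl) at equivalence = 0.002377/0.1809 = 0.01314 L.
At equivalence the base is fully converted to CH3NH3+; total volume = 0.02943 L, so [CH3NH3+] = 0.002377/0.02943 = 0.08076 M.
Ka(CH3NH3+) = Kw/Kb = 1.0e-14 / 4.4 x 10^-4 = 2.27e-11.
[H^+] = sqrt(Ka x [CH3NH3+]) = sqrt(2.27e-11 x 0.08076) = 1.35e-6 M.
pH = -log(1.35e-6) = 5.87.

5.87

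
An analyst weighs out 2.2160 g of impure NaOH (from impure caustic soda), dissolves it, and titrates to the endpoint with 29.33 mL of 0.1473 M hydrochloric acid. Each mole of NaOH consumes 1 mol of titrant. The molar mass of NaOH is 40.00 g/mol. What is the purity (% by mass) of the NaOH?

n(HCl) = 0.1473 x 0.02933 = 0.004320 mol.
n(NaOH) = 0.004320 / 1 = 0.004320 mol.
mass of NaOH = 0.004320 x 40.00 = 0.1728 g.
% purity = 0.1728 / 2.2160 x 100 = 7.80%.

7.80%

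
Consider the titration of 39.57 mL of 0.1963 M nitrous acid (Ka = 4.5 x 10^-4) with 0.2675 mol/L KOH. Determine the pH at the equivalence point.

8.20

n(HNO2) = 0.1963 x 0.03957 = 0.007768 mol; V(KOH) at equivalence = 0.007768/0.2675 = 0.02904 L.
At equivalence all the acid is converted to NO2-; total volume = 0.03957 + 0.02904 = 0.06861 L, so [NO2-] = 0.007768/0.06861 = 0.1132 M.
Kb = Kw/Ka = 1.0e-14 / 4.5 x 10^-4 = 2.22e-11.
[OH^-] = sqrt(Kb x [NO2-]) = sqrt(2.22e-11 x 0.1132) = 1.59e-6 M.
pOH = 5.80, so pH = 14.00 - 5.80 = 8.20.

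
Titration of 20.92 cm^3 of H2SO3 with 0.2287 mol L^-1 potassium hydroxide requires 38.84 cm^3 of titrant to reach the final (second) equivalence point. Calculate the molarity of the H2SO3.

0.212 M

n(KOH) = 0.2287 x 0.03884 = 0.008883 mol.
At the final (second) equivalence point, 2 mol OH^- react per mol H2SO3, so n(H2SO3) = 0.008883 / 2 = 0.004441 mol.
[H2SO3] = 0.004441 / 0.02092 L = 0.212 M.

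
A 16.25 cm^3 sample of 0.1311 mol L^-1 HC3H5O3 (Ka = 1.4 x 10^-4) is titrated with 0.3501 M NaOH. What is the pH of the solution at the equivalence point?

n(HC3H5O3) = 0.1311 x 0.01625 = 0.002130 mol; V(NaOH) at equivalence = 0.002130/0.3501 = 0.006085 L.
At equivalence all the acid is converted to C3H5O3-; total volume = 0.01625 + 0.006085 = 0.02234 L, so [C3H5O3-] = 0.002130/0.02234 = 0.09538 M.
Kb = Kw/Ka = 1.0e-14 / 1.4 x 10^-4 = 7.14e-11.
[OH^-] = sqrt(Kb x [C3H5O3-]) = sqrt(7.14e-11 x 0.09538) = 2.61e-6 M.
pOH = 5.58, so pH = 14.00 - 5.58 = 8.42.

8.42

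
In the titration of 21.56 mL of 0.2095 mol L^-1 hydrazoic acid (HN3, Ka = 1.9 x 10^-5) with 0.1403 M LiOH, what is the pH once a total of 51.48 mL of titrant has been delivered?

n(acid) = 0.2095 x 0.02156 = 0.004517 mol; n(LiOH) added = 0.1403 x 0.05148 = 0.007223 mol.
Base is in excess by 0.007223 - 0.004517 = 0.002706 mol in a total volume of 0.07304 L.
[OH^-] = 0.002706/0.07304 = 0.03705 M, so pOH = 1.43 and pH = 14.00 - 1.43 = 12.57.

12.57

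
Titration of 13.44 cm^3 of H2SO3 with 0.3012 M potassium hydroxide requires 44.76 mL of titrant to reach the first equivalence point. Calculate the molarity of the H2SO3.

1.00 M

n(KOH) = 0.3012 x 0.04476 = 0.01348 mol.
At the first equivalence point, 1 mol OH^- react per mol H2SO3, so n(H2SO3) = 0.01348 / 1 = 0.01348 mol.
[H2SO3] = 0.01348 / 0.01344 L = 1.00 M.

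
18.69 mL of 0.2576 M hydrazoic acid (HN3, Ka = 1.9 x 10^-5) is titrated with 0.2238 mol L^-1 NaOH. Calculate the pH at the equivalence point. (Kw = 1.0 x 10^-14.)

n(HN3) = 0.2576 x 0.01869 = 0.004815 mol; V(NaOH) at equivalence = 0.004815/0.2238 = 0.02151 L.
At equivalence all the acid is converted to N3-; total volume = 0.01869 + 0.02151 = 0.04020 L, so [N3-] = 0.004815/0.04020 = 0.1198 M.
Kb = Kw/Ka = 1.0e-14 / 1.9 x 10^-5 = 5.26e-10.
[OH^-] = sqrt(Kb x [N3-]) = sqrt(5.26e-10 x 0.1198) = 7.94e-6 M.
pOH = 5.10, so pH = 14.00 - 5.10 = 8.90.

8.90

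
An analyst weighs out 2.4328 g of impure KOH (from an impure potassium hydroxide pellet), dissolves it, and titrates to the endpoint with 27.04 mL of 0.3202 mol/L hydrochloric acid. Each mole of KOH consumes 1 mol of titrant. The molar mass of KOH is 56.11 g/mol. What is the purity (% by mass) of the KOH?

n(HCl) = 0.3202 x 0.02704 = 0.008658 mol.
n(KOH) = 0.008658 / 1 = 0.008658 mol.
mass of KOH = 0.008658 x 56.11 = 0.4858 g.
% purity = 0.4858 / 2.4328 x 100 = 20.0%.

20.0%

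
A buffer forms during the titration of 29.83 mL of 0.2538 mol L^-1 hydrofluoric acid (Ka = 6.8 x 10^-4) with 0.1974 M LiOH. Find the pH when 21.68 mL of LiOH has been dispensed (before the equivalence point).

3.28

Initial n(HF) = 0.2538 x 0.02983 = 0.007571 mol.
n(LiOH) added = 0.1974 x 0.02168 = 0.004280 mol, converting that many moles of HF to F-.
Remaining n(HF) = 0.003291 mol; n(F-) = 0.004280 mol.
By Henderson-Hasselbalch, pH = pKa + log([A^-]/[HA]) = 3.17 + log(0.004280/0.003291) = 3.17 + (+0.11) = 3.28.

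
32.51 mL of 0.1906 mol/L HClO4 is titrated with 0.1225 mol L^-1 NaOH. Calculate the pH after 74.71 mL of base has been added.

12.44

n(acid) = 0.1906 x 0.03251 = 0.006196 mol; n(NaOH) added = 0.1225 x 0.07471 = 0.009152 mol.
Base is in excess by 0.009152 - 0.006196 = 0.002956 mol in a total volume of 0.1072 L.
[OH^-] = 0.002956/0.1072 = 0.02757 M, so pOH = 1.56 and pH = 14.00 - 1.56 = 12.44.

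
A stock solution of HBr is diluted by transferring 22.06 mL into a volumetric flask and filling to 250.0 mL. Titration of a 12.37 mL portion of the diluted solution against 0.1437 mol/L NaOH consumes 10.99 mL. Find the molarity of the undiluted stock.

1.45 M

n(NaOH) = 0.1437 x 0.01099 = 0.001579 mol.
n(HBr) in the aliquot = 0.001579 mol.
[diluted HBr] = 0.001579 / 0.01237 = 0.1277 M.
Dilution factor = 250.0/22.06 = 11.33, so [stock] = 0.1277 x 11.33 = 1.45 M.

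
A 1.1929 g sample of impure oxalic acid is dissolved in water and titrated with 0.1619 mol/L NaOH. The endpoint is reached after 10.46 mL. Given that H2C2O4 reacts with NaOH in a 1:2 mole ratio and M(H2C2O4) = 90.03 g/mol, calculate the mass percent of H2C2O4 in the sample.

n(NaOH) = 0.1619 x 0.01046 = 0.001693 mol.
n(H2C2O4) = 0.001693 / 2 = 0.0008467 mol.
mass of H2C2O4 = 0.0008467 x 90.03 = 0.07623 g.
% purity = 0.07623 / 1.1929 x 100 = 6.39%.

6.39%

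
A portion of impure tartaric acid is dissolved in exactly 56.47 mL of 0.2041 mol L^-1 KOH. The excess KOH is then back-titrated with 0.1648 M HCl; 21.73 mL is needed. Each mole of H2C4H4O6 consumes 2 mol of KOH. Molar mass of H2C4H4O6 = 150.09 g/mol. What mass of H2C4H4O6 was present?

0.596 g

Total n(KOH) added = 0.2041 x 0.05647 = 0.01153 mol.
n(HCl) used = 0.1648 x 0.02173 = 0.003581 mol, which equals the excess n(KOH).
So n(KOH) consumed by the sample = 0.01153 - 0.003581 = 0.007944 mol.
n(H2C4H4O6) = 0.007944 / 2 = 0.003972 mol.
mass = 0.003972 mol x 150.09 g/mol = 0.596 g.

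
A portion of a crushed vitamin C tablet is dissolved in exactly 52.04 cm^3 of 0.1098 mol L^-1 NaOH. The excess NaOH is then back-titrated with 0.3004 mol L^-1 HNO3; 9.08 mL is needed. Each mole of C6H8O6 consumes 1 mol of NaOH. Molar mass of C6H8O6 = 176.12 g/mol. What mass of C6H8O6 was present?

0.526 g

Total n(NaOH) added = 0.1098 x 0.05204 = 0.005714 mol.
n(HNO3) used = 0.3004 x 0.009080 = 0.002728 mol, which equals the excess n(NaOH).
So n(NaOH) consumed by the sample = 0.005714 - 0.002728 = 0.002986 mol.
n(C6H8O6) = 0.002986 / 1 = 0.002986 mol.
mass = 0.002986 mol x 176.12 g/mol = 0.526 g.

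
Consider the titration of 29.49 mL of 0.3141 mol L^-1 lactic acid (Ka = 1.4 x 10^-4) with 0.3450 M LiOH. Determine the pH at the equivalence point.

8.53

n(HC3H5O3) = 0.3141 x 0.02949 = 0.009263 mol; V(LiOH) at equivalence = 0.009263/0.3450 = 0.02685 L.
At equivalence all the acid is converted to C3H5O3-; total volume = 0.02949 + 0.02685 = 0.05634 L, so [C3H5O3-] = 0.009263/0.05634 = 0.1644 M.
Kb = Kw/Ka = 1.0e-14 / 1.4 x 10^-4 = 7.14e-11.
[OH^-] = sqrt(Kb x [C3H5O3-]) = sqrt(7.14e-11 x 0.1644) = 3.43e-6 M.
pOH = 5.47, so pH = 14.00 - 5.47 = 8.53.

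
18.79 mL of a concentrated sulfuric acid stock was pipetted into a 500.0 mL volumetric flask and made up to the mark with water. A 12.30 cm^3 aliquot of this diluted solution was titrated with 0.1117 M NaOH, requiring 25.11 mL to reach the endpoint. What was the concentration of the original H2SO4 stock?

n(NaOH) = 0.1117 x 0.02511 = 0.002805 mol.
n(H2SO4) in the aliquot = 0.002805 x 1/2 = 0.001402 mol.
[diluted H2SO4] = 0.001402 / 0.01230 = 0.1140 M.
Dilution factor = 500.0/18.79 = 26.61, so [stock] = 0.1140 x 26.61 = 3.03 M.

3.03 M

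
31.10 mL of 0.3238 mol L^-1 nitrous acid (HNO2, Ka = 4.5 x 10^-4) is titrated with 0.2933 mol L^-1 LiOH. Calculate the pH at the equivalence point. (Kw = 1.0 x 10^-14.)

8.27

n(HNO2) = 0.3238 x 0.03110 = 0.01007 mol; V(LiOH) at equivalence = 0.01007/0.2933 = 0.03433 L.
At equivalence all the acid is converted to NO2-; total volume = 0.03110 + 0.03433 = 0.06543 L, so [NO2-] = 0.01007/0.06543 = 0.1539 M.
Kb = Kw/Ka = 1.0e-14 / 4.5 x 10^-4 = 2.22e-11.
[OH^-] = sqrt(Kb x [NO2-]) = sqrt(2.22e-11 x 0.1539) = 1.85e-6 M.
pOH = 5.73, so pH = 14.00 - 5.73 = 8.27.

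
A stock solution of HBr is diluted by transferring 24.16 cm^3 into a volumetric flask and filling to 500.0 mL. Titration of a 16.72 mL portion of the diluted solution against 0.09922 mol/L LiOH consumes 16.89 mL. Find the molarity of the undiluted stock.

2.07 M

n(LiOH) = 0.09922 x 0.01689 = 0.001676 mol.
n(HBr) in the aliquot = 0.001676 mol.
[diluted HBr] = 0.001676 / 0.01672 = 0.1002 M.
Dilution factor = 500.0/24.16 = 20.70, so [stock] = 0.1002 x 20.70 = 2.07 M.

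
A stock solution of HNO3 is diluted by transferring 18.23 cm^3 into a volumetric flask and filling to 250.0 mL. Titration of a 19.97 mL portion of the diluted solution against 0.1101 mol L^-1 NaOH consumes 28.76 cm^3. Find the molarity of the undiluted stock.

2.17 M

n(NaOH) = 0.1101 x 0.02876 = 0.003166 mol.
n(HNO3) in the aliquot = 0.003166 mol.
[diluted HNO3] = 0.003166 / 0.01997 = 0.1586 M.
Dilution factor = 250.0/18.23 = 13.71, so [stock] = 0.1586 x 13.71 = 2.17 M.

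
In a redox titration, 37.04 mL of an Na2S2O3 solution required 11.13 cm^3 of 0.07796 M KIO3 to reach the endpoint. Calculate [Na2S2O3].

0.141 M

n(KIO3) = 0.07796 x 0.01113 = 0.0008677 mol.
From the balanced equation, 1 mol KIO3 reacts with 6 mol Na2S2O3, so n(Na2S2O3) = 0.0008677 x 6/1 = 0.005206 mol.
[Na2S2O3] = 0.005206 / 0.03704 L = 0.141 M.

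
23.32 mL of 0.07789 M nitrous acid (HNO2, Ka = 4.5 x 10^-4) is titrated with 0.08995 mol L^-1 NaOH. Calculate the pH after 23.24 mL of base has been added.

11.77

n(acid) = 0.07789 x 0.02332 = 0.001816 mol; n(NaOH) added = 0.08995 x 0.02324 = 0.002090 mol.
Base is in excess by 0.002090 - 0.001816 = 0.0002740 mol in a total volume of 0.04656 L.
[OH^-] = 0.0002740/0.04656 = 0.005886 M, so pOH = 2.23 and pH = 14.00 - 2.23 = 11.77.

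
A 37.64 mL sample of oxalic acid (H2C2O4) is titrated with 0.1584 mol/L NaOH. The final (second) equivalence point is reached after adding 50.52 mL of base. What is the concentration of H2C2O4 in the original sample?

0.106 M

n(NaOH) = 0.1584 x 0.05052 = 0.008002 mol.
At the final (second) equivalence point, 2 mol OH^- react per mol H2C2O4, so n(H2C2O4) = 0.008002 / 2 = 0.004001 mol.
[H2C2O4] = 0.004001 / 0.03764 L = 0.106 M.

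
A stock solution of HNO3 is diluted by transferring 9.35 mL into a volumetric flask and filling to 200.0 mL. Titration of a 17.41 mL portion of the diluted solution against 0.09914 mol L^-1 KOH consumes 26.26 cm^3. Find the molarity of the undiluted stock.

3.20 M

n(KOH) = 0.09914 x 0.02626 = 0.002603 mol.
n(HNO3) in the aliquot = 0.002603 mol.
[diluted HNO3] = 0.002603 / 0.01741 = 0.1495 M.
Dilution factor = 200.0/9.350 = 21.39, so [stock] = 0.1495 x 21.39 = 3.20 M.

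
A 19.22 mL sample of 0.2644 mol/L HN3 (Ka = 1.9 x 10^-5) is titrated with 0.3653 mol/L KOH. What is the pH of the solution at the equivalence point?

8.95

n(HN3) = 0.2644 x 0.01922 = 0.005082 mol; V(KOH) at equivalence = 0.005082/0.3653 = 0.01391 L.
At equivalence all the acid is converted to N3-; total volume = 0.01922 + 0.01391 = 0.03313 L, so [N3-] = 0.005082/0.03313 = 0.1534 M.
Kb = Kw/Ka = 1.0e-14 / 1.9 x 10^-5 = 5.26e-10.
[OH^-] = sqrt(Kb x [N3-]) = sqrt(5.26e-10 x 0.1534) = 8.98e-6 M.
pOH = 5.05, so pH = 14.00 - 5.05 = 8.95.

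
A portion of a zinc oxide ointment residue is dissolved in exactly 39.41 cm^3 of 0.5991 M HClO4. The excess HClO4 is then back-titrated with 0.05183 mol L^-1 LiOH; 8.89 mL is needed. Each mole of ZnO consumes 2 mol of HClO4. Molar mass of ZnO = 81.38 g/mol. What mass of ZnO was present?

Total n(HClO4) added = 0.5991 x 0.03941 = 0.02361 mol.
n(LiOH) used = 0.05183 x 0.008890 = 0.0004608 mol, which equals the excess n(HClO4).
So n(HClO4) consumed by the sample = 0.02361 - 0.0004608 = 0.02315 mol.
n(ZnO) = 0.02315 / 2 = 0.01157 mol.
mass = 0.01157 mol x 81.38 g/mol = 0.942 g.

0.942 g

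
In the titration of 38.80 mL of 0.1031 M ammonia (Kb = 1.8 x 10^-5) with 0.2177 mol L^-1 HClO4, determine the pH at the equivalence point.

n(NH3) = 0.1031 x 0.03880 = 0.004000 mol; V(HClO4) at equivalence = 0.004000/0.2177 = 0.01838 L.
At equivalence the base is fully converted to NH4+; total volume = 0.05718 L, so [NH4+] = 0.004000/0.05718 = 0.06997 M.
Ka(NH4+) = Kw/Kb = 1.0e-14 / 1.8 x 10^-5 = 5.56e-10.
[H^+] = sqrt(Ka x [NH4+]) = sqrt(5.56e-10 x 0.06997) = 6.23e-6 M.
pH = -log(6.23e-6) = 5.21.

5.21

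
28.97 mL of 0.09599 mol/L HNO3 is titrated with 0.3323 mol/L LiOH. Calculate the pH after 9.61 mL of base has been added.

12.03

n(acid) = 0.09599 x 0.02897 = 0.002781 mol; n(LiOH) added = 0.3323 x 0.009610 = 0.003193 mol.
Base is in excess by 0.003193 - 0.002781 = 0.0004126 mol in a total volume of 0.03858 L.
[OH^-] = 0.0004126/0.03858 = 0.01069 M, so pOH = 1.97 and pH = 14.00 - 1.97 = 12.03.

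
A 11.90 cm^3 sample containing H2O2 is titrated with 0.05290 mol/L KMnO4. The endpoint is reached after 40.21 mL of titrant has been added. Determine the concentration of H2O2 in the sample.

n(KMnO4) = 0.05290 x 0.04021 = 0.002127 mol.
From the balanced equation, 2 mol KMnO4 reacts with 5 mol H2O2, so n(H2O2) = 0.002127 x 5/2 = 0.005318 mol.
[H2O2] = 0.005318 / 0.01190 L = 0.447 M.

0.447 M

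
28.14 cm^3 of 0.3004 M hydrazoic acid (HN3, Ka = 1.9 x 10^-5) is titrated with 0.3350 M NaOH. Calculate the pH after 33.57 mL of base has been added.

12.66

n(acid) = 0.3004 x 0.02814 = 0.008453 mol; n(NaOH) added = 0.3350 x 0.03357 = 0.01125 mol.
Base is in excess by 0.01125 - 0.008453 = 0.002793 mol in a total volume of 0.06171 L.
[OH^-] = 0.002793/0.06171 = 0.04526 M, so pOH = 1.34 and pH = 14.00 - 1.34 = 12.66.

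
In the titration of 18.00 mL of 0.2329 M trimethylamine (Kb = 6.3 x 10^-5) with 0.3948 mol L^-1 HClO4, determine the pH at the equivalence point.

n((CH3)3N) = 0.2329 x 0.01800 = 0.004192 mol; V(HClO4) at equivalence = 0.004192/0.3948 = 0.01062 L.
At equivalence the base is fully converted to (CH3)3NH+; total volume = 0.02862 L, so [(CH3)3NH+] = 0.004192/0.02862 = 0.1465 M.
Ka((CH3)3NH+) = Kw/Kb = 1.0e-14 / 6.3 x 10^-5 = 1.59e-10.
[H^+] = sqrt(Ka x [(CH3)3NH+]) = sqrt(1.59e-10 x 0.1465) = 4.82e-6 M.
pH = -log(4.82e-6) = 5.32.

5.32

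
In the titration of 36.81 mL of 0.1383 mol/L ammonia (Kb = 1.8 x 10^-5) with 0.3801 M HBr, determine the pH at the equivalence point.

5.12

n(NH3) = 0.1383 x 0.03681 = 0.005091 mol; V(HBr) at equivalence = 0.005091/0.3801 = 0.01339 L.
At equivalence the base is fully converted to NH4+; total volume = 0.05020 L, so [NH4+] = 0.005091/0.05020 = 0.1014 M.
Ka(NH4+) = Kw/Kb = 1.0e-14 / 1.8 x 10^-5 = 5.56e-10.
[H^+] = sqrt(Ka x [NH4+]) = sqrt(5.56e-10 x 0.1014) = 7.51e-6 M.
pH = -log(7.51e-6) = 5.12.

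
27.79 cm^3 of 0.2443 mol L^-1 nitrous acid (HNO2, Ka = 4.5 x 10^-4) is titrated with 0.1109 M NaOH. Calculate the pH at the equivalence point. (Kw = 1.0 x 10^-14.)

n(HNO2) = 0.2443 x 0.02779 = 0.006789 mol; V(NaOH) at equivalence = 0.006789/0.1109 = 0.06122 L.
At equivalence all the acid is converted to NO2-; total volume = 0.02779 + 0.06122 = 0.08901 L, so [NO2-] = 0.006789/0.08901 = 0.07627 M.
Kb = Kw/Ka = 1.0e-14 / 4.5 x 10^-4 = 2.22e-11.
[OH^-] = sqrt(Kb x [NO2-]) = sqrt(2.22e-11 x 0.07627) = 1.30e-6 M.
pOH = 5.89, so pH = 14.00 - 5.89 = 8.11.

8.11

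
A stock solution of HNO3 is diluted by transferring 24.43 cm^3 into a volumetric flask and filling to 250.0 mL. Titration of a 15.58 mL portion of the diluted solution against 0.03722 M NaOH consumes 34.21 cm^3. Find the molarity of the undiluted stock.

n(NaOH) = 0.03722 x 0.03421 = 0.001273 mol.
n(HNO3) in the aliquot = 0.001273 mol.
[diluted HNO3] = 0.001273 / 0.01558 = 0.08173 M.
Dilution factor = 250.0/24.43 = 10.23, so [stock] = 0.08173 x 10.23 = 0.836 M.

0.836 M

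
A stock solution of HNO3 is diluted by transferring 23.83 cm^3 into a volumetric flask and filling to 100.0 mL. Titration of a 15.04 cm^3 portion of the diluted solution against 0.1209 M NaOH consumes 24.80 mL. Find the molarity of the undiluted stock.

0.837 M

n(NaOH) = 0.1209 x 0.02480 = 0.002998 mol.
n(HNO3) in the aliquot = 0.002998 mol.
[diluted HNO3] = 0.002998 / 0.01504 = 0.1994 M.
Dilution factor = 100.0/23.83 = 4.196, so [stock] = 0.1994 x 4.196 = 0.837 M.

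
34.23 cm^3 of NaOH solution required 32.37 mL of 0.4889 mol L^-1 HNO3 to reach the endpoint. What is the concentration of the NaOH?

n(HNO3) delivered = 0.4889 x 0.03237 = 0.01583 mol.
For a 1:1 reaction, n(NaOH) = 0.01583 mol.
[NaOH] = 0.01583 mol / 0.03423 L = 0.462 M.

0.462 M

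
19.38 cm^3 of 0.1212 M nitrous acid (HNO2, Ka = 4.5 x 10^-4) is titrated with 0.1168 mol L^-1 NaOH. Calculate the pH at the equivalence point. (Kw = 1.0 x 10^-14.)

8.06

n(HNO2) = 0.1212 x 0.01938 = 0.002349 mol; V(NaOH) at equivalence = 0.002349/0.1168 = 0.02011 L.
At equivalence all the acid is converted to NO2-; total volume = 0.01938 + 0.02011 = 0.03949 L, so [NO2-] = 0.002349/0.03949 = 0.05948 M.
Kb = Kw/Ka = 1.0e-14 / 4.5 x 10^-4 = 2.22e-11.
[OH^-] = sqrt(Kb x [NO2-]) = sqrt(2.22e-11 x 0.05948) = 1.15e-6 M.
pOH = 5.94, so pH = 14.00 - 5.94 = 8.06.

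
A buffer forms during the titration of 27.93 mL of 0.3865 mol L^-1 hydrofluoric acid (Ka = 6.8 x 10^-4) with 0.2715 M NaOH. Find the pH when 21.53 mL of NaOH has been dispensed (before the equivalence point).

Initial n(HF) = 0.3865 x 0.02793 = 0.01079 mol.
n(NaOH) added = 0.2715 x 0.02153 = 0.005845 mol, converting that many moles of HF to F-.
Remaining n(HF) = 0.004950 mol; n(F-) = 0.005845 mol.
By Henderson-Hasselbalch, pH = pKa + log([A^-]/[HA]) = 3.17 + log(0.005845/0.004950) = 3.17 + (+0.07) = 3.24.

3.24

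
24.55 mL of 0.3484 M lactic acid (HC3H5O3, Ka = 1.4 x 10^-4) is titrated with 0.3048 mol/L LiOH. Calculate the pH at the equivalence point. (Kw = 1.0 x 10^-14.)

n(HC3H5O3) = 0.3484 x 0.02455 = 0.008553 mol; V(LiOH) at equivalence = 0.008553/0.3048 = 0.02806 L.
At equivalence all the acid is converted to C3H5O3-; total volume = 0.02455 + 0.02806 = 0.05261 L, so [C3H5O3-] = 0.008553/0.05261 = 0.1626 M.
Kb = Kw/Ka = 1.0e-14 / 1.4 x 10^-4 = 7.14e-11.
[OH^-] = sqrt(Kb x [C3H5O3-]) = sqrt(7.14e-11 x 0.1626) = 3.41e-6 M.
pOH = 5.47, so pH = 14.00 - 5.47 = 8.53.

8.53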